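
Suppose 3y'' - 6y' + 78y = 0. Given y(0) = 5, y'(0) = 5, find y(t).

y = 5*cos(5*t)*exp(t)

Divide through by 3: y'' - 2y' + 26y = 0.
Characteristic equation r² - 2r + 26 = 0 has discriminant (-2)² - 4·(26) = -100 < 0, so r = 1 ± 5i.
Hence y_h = C1*cos(5*t)*exp(t) + C2*exp(t)*sin(5*t).
Apply the initial conditions: y(0) = C1 = 5 and y'(0) = C1 + 5*C2 = 5. Solving gives C1 = 5, C2 = 0.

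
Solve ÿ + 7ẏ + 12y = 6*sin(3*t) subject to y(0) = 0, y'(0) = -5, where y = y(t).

Characteristic equation r² + 7r + 12 = 0 factors as (r + 3)(r + 4) = 0, so r = -3, -4.
Hence y_h = C1*exp(-3*t) + C2*exp(-4*t).
Try y_p = A*cos(3*t) + B*sin(3*t). Substituting and equating the coefficients of cos(3t) and sin(3t) gives A = -7/25, B = 1/25, so y_p = -7*cos(3*t)/25 + sin(3*t)/25.
General solution: y = -7*cos(3*t)/25 + sin(3*t)/25 + C1*exp(-3*t) + C2*exp(-4*t).
Apply the initial conditions: y(0) = -7/25 + C1 + C2 = 0 and y'(0) = 3/25 - 4*C2 - 3*C1 = -5. Solving gives C1 = -4, C2 = 107/25.

y = -4*exp(-3*t) - 7*cos(3*t)/25 + sin(3*t)/25 + 107*exp(-4*t)/25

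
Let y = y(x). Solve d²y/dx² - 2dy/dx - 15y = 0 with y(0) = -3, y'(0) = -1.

y = -7*exp(-3*x)/4 - 5*exp(5*x)/4

Characteristic equation r² - 2r - 15 = 0 factors as (r - 5)(r + 3) = 0, so r = 5, -3.
Hence y_h = C1*exp(5*x) + C2*exp(-3*x).
Apply the initial conditions: y(0) = C1 + C2 = -3 and y'(0) = -3*C2 + 5*C1 = -1. Solving gives C1 = -5/4, C2 = -7/4.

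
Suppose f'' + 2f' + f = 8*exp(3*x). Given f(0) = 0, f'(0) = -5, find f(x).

Characteristic equation r² + 2r + 1 = 0 has discriminant (2)² - 4·(1) = 0, so r = -1 is a repeated root.
Hence f_h = (C1 + C2*x)*exp(-x).
Try f_p = A*exp(3*x). Substituting into the equation and dividing by exp(3*x) gives A = 1/2, so f_p = exp(3*x)/2.
General solution: f = exp(3*x)/2 + C1*exp(-x) + C2*x*exp(-x).
Apply the initial conditions: f(0) = 1/2 + C1 = 0 and f'(0) = 3/2 + C2 - C1 = -5. Solving gives C1 = -1/2, C2 = -7.

f = exp(3*x)/2 - exp(-x)/2 - 7*x*exp(-x)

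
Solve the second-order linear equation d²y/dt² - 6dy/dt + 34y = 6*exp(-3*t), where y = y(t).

y = 6*exp(-3*t)/61 + C1*cos(5*t)*exp(3*t) + C2*exp(3*t)*sin(5*t)

Characteristic equation r² - 6r + 34 = 0 has discriminant (-6)² - 4·(34) = -100 < 0, so r = 3 ± 5i.
Hence y_h = C1*cos(5*t)*exp(3*t) + C2*exp(3*t)*sin(5*t).
Try y_p = A*exp(-3*t). Substituting into the equation and dividing by exp(-3*t) gives A = 6/61, so y_p = 6*exp(-3*t)/61.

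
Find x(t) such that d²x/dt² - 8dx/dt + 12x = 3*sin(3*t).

x = sin(3*t)/65 + 8*cos(3*t)/65 + C1*exp(2*t) + C2*exp(6*t)

Characteristic equation r² - 8r + 12 = 0 factors as (r - 2)(r - 6) = 0, so r = 2, 6.
Hence x_h = C1*exp(2*t) + C2*exp(6*t).
Try x_p = A*cos(3*t) + B*sin(3*t). Substituting and equating the coefficients of cos(3t) and sin(3t) gives A = 8/65, B = 1/65, so x_p = sin(3*t)/65 + 8*cos(3*t)/65.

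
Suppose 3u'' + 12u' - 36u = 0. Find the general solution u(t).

Divide through by 3: u'' + 4u' - 12u = 0.
Characteristic equation r² + 4r - 12 = 0 factors as (r + 6)(r - 2) = 0, so r = -6, 2.
Hence u_h = C1*exp(-6*t) + C2*exp(2*t).

u = C1*exp(-6*t) + C2*exp(2*t)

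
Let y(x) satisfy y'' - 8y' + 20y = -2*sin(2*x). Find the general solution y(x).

Characteristic equation r² - 8r + 20 = 0 has discriminant (-8)² - 4·(20) = -16 < 0, so r = 4 ± 2i.
Hence y_h = C1*cos(2*x)*exp(4*x) + C2*exp(4*x)*sin(2*x).
Try y_p = A*cos(2*x) + B*sin(2*x). Substituting and equating the coefficients of cos(2x) and sin(2x) gives A = -1/16, B = -1/16, so y_p = -cos(2*x)/16 - sin(2*x)/16.

y = -cos(2*x)/16 - sin(2*x)/16 + C1*cos(2*x)*exp(4*x) + C2*exp(4*x)*sin(2*x)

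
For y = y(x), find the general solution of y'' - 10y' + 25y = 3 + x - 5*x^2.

Characteristic equation r² - 10r + 25 = 0 has discriminant (-10)² - 4·(25) = 0, so r = 5 is a repeated root.
Hence y_h = (C1 + C2*x)*exp(5*x).
For the particular solution try y_p = A0 + A1*x + A2*x^2. Substituting and matching coefficients of each power of x gives A0 = 11/125, A1 = -3/25, A2 = -1/5, so y_p = 11/125 - 3*x/25 - x^2/5.

y = 11/125 - 3*x/25 - x**2/5 + C1*exp(5*x) + C2*x*exp(5*x)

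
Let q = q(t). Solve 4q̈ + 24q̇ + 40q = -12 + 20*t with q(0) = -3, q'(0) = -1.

Divide through by 4: q'' + 6q' + 10q = -3 + 5*t.
Characteristic equation r² + 6r + 10 = 0 has discriminant (6)² - 4·(10) = -4 < 0, so r = -3 ± i.
Hence q_h = C1*cos(t)*exp(-3*t) + C2*exp(-3*t)*sin(t).
For the particular solution try q_p = A0 + A1*t. Substituting and matching coefficients of each power of t gives A0 = -3/5, A1 = 1/2, so q_p = -3/5 + t/2.
General solution: q = -3/5 + t/2 + C1*cos(t)*exp(-3*t) + C2*exp(-3*t)*sin(t).
Apply the initial conditions: q(0) = -3/5 + C1 = -3 and q'(0) = 1/2 + C2 - 3*C1 = -1. Solving gives C1 = -12/5, C2 = -87/10.

q = -3/5 + t/2 - 87*exp(-3*t)*sin(t)/10 - 12*cos(t)*exp(-3*t)/5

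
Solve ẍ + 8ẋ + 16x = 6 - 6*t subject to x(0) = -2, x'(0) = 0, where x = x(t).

x = 9/16 - 41*exp(-4*t)/16 - 3*t/8 - 79*t*exp(-4*t)/8

Characteristic equation r² + 8r + 16 = 0 has discriminant (8)² - 4·(16) = 0, so r = -4 is a repeated root.
Hence x_h = (C1 + C2*t)*exp(-4*t).
For the particular solution try x_p = A0 + A1*t. Substituting and matching coefficients of each power of t gives A0 = 9/16, A1 = -3/8, so x_p = 9/16 - 3*t/8.
General solution: x = 9/16 - 3*t/8 + C1*exp(-4*t) + C2*t*exp(-4*t).
Apply the initial conditions: x(0) = 9/16 + C1 = -2 and x'(0) = -3/8 + C2 - 4*C1 = 0. Solving gives C1 = -41/16, C2 = -79/8.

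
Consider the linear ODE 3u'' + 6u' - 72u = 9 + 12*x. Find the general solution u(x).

u = -5/36 - x/6 + C1*exp(4*x) + C2*exp(-6*x)

Divide through by 3: u'' + 2u' - 24u = 3 + 4*x.
Characteristic equation r² + 2r - 24 = 0 factors as (r - 4)(r + 6) = 0, so r = 4, -6.
Hence u_h = C1*exp(4*x) + C2*exp(-6*x).
For the particular solution try u_p = A0 + A1*x. Substituting and matching coefficients of each power of x gives A0 = -5/36, A1 = -1/6, so u_p = -5/36 - x/6.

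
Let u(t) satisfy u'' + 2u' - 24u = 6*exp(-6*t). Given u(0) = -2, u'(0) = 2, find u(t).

u = -53*exp(-6*t)/50 - 47*exp(4*t)/50 - 3*t*exp(-6*t)/5

Characteristic equation r² + 2r - 24 = 0 factors as (r + 6)(r - 4) = 0, so r = -6, 4.
Hence u_h = C1*exp(-6*t) + C2*exp(4*t).
Since exp(-6*t) solves the homogeneous equation (r = -6 is a root of multiplicity 1), multiply the trial by t. Try u_p = A*t*exp(-6*t). Substituting into the equation and dividing by exp(-6*t) gives A = -3/5, so u_p = -3*t*exp(-6*t)/5.
General solution: u = C1*exp(-6*t) + C2*exp(4*t) - 3*t*exp(-6*t)/5.
Apply the initial conditions: u(0) = C1 + C2 = -2 and u'(0) = -3/5 - 6*C1 + 4*C2 = 2. Solving gives C1 = -53/50, C2 = -47/50.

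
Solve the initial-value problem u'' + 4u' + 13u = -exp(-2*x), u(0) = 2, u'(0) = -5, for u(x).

Characteristic equation r² + 4r + 13 = 0 has discriminant (4)² - 4·(13) = -36 < 0, so r = -2 ± 3i.
Hence u_h = C1*cos(3*x)*exp(-2*x) + C2*exp(-2*x)*sin(3*x).
Try u_p = A*exp(-2*x). Substituting into the equation and dividing by exp(-2*x) gives A = -1/9, so u_p = -exp(-2*x)/9.
General solution: u = -exp(-2*x)/9 + C1*cos(3*x)*exp(-2*x) + C2*exp(-2*x)*sin(3*x).
Apply the initial conditions: u(0) = -1/9 + C1 = 2 and u'(0) = 2/9 - 2*C1 + 3*C2 = -5. Solving gives C1 = 19/9, C2 = -1/3.

u = -exp(-2*x)/9 - exp(-2*x)*sin(3*x)/3 + 19*cos(3*x)*exp(-2*x)/9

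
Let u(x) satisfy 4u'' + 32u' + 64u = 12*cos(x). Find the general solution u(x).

u = 24*sin(x)/289 + 45*cos(x)/289 + C1*exp(-4*x) + C2*x*exp(-4*x)

Divide through by 4: u'' + 8u' + 16u = 3*cos(x).
Characteristic equation r² + 8r + 16 = 0 has discriminant (8)² - 4·(16) = 0, so r = -4 is a repeated root.
Hence u_h = (C1 + C2*x)*exp(-4*x).
Try u_p = A*cos(x) + B*sin(x). Substituting and equating the coefficients of cos(x) and sin(x) gives A = 45/289, B = 24/289, so u_p = 24*sin(x)/289 + 45*cos(x)/289.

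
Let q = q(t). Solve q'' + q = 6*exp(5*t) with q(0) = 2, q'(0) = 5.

q = 3*exp(5*t)/13 + 23*cos(t)/13 + 50*sin(t)/13

Characteristic equation r² + 1 = 0 has discriminant (0)² - 4·(1) = -4 < 0, so r = ± i.
Hence q_h = C1*cos(t) + C2*sin(t).
Try q_p = A*exp(5*t). Substituting into the equation and dividing by exp(5*t) gives A = 3/13, so q_p = 3*exp(5*t)/13.
General solution: q = 3*exp(5*t)/13 + C1*cos(t) + C2*sin(t).
Apply the initial conditions: q(0) = 3/13 + C1 = 2 and q'(0) = 15/13 + C2 = 5. Solving gives C1 = 23/13, C2 = 50/13.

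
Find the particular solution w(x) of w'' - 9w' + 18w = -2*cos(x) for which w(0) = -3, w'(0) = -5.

Characteristic equation r² - 9r + 18 = 0 factors as (r - 6)(r - 3) = 0, so r = 6, 3.
Hence w_h = C1*exp(6*x) + C2*exp(3*x).
Try w_p = A*cos(x) + B*sin(x). Substituting and equating the coefficients of cos(x) and sin(x) gives A = -17/185, B = 9/185, so w_p = -17*cos(x)/185 + 9*sin(x)/185.
General solution: w = -17*cos(x)/185 + 9*sin(x)/185 + C1*exp(6*x) + C2*exp(3*x).
Apply the initial conditions: w(0) = -17/185 + C1 + C2 = -3 and w'(0) = 9/185 + 3*C2 + 6*C1 = -5. Solving gives C1 = 136/111, C2 = -62/15.

w = -62*exp(3*x)/15 - 17*cos(x)/185 + 9*sin(x)/185 + 136*exp(6*x)/111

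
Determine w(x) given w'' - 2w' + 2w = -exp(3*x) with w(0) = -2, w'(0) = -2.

w = -exp(3*x)/5 - 9*cos(x)*exp(x)/5 + 2*exp(x)*sin(x)/5

Characteristic equation r² - 2r + 2 = 0 has discriminant (-2)² - 4·(2) = -4 < 0, so r = 1 ± i.
Hence w_h = C1*cos(x)*exp(x) + C2*exp(x)*sin(x).
Try w_p = A*exp(3*x). Substituting into the equation and dividing by exp(3*x) gives A = -1/5, so w_p = -exp(3*x)/5.
General solution: w = -exp(3*x)/5 + C1*cos(x)*exp(x) + C2*exp(x)*sin(x).
Apply the initial conditions: w(0) = -1/5 + C1 = -2 and w'(0) = -3/5 + C1 + C2 = -2. Solving gives C1 = -9/5, C2 = 2/5.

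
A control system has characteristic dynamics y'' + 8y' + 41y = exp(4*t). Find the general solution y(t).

Characteristic equation r² + 8r + 41 = 0 has discriminant (8)² - 4·(41) = -100 < 0, so r = -4 ± 5i.
Hence y_h = C1*cos(5*t)*exp(-4*t) + C2*exp(-4*t)*sin(5*t).
Try y_p = A*exp(4*t). Substituting into the equation and dividing by exp(4*t) gives A = 1/89, so y_p = exp(4*t)/89.

y = exp(4*t)/89 + C1*cos(5*t)*exp(-4*t) + C2*exp(-4*t)*sin(5*t)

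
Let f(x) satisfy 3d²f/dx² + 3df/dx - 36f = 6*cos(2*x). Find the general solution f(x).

f = -8*cos(2*x)/65 + sin(2*x)/65 + C1*exp(3*x) + C2*exp(-4*x)

Divide through by 3: f'' + f' - 12f = 2*cos(2*x).
Characteristic equation r² + r - 12 = 0 factors as (r - 3)(r + 4) = 0, so r = 3, -4.
Hence f_h = C1*exp(3*x) + C2*exp(-4*x).
Try f_p = A*cos(2*x) + B*sin(2*x). Substituting and equating the coefficients of cos(2x) and sin(2x) gives A = -8/65, B = 1/65, so f_p = -8*cos(2*x)/65 + sin(2*x)/65.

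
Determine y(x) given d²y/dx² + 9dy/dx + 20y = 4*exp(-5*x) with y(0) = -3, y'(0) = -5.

Characteristic equation r² + 9r + 20 = 0 factors as (r + 5)(r + 4) = 0, so r = -5, -4.
Hence y_h = C1*exp(-5*x) + C2*exp(-4*x).
Since exp(-5*x) solves the homogeneous equation (r = -5 is a root of multiplicity 1), multiply the trial by x. Try y_p = A*x*exp(-5*x). Substituting into the equation and dividing by exp(-5*x) gives A = -4, so y_p = -4*x*exp(-5*x).
General solution: y = C1*exp(-5*x) + C2*exp(-4*x) - 4*x*exp(-5*x).
Apply the initial conditions: y(0) = C1 + C2 = -3 and y'(0) = -4 - 5*C1 - 4*C2 = -5. Solving gives C1 = 13, C2 = -16.

y = -16*exp(-4*x) + 13*exp(-5*x) - 4*x*exp(-5*x)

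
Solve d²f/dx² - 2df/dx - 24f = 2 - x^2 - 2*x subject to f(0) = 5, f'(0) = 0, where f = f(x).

f = -149/1728 + x**2/24 + 11*x/144 + 979*exp(-4*x)/320 + 2189*exp(6*x)/1080

Characteristic equation r² - 2r - 24 = 0 factors as (r - 6)(r + 4) = 0, so r = 6, -4.
Hence f_h = C1*exp(6*x) + C2*exp(-4*x).
For the particular solution try f_p = A0 + A1*x + A2*x^2. Substituting and matching coefficients of each power of x gives A0 = -149/1728, A1 = 11/144, A2 = 1/24, so f_p = -149/1728 + x^2/24 + 11*x/144.
General solution: f = -149/1728 + x^2/24 + 11*x/144 + C1*exp(6*x) + C2*exp(-4*x).
Apply the initial conditions: f(0) = -149/1728 + C1 + C2 = 5 and f'(0) = 11/144 - 4*C2 + 6*C1 = 0. Solving gives C1 = 2189/1080, C2 = 979/320.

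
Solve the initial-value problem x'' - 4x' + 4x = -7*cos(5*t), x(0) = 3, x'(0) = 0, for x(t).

x = 140*sin(5*t)/841 + 147*cos(5*t)/841 + 2376*exp(2*t)/841 - 188*t*exp(2*t)/29

Characteristic equation r² - 4r + 4 = 0 has discriminant (-4)² - 4·(4) = 0, so r = 2 is a repeated root.
Hence x_h = (C1 + C2*t)*exp(2*t).
Try x_p = A*cos(5*t) + B*sin(5*t). Substituting and equating the coefficients of cos(5t) and sin(5t) gives A = 147/841, B = 140/841, so x_p = 140*sin(5*t)/841 + 147*cos(5*t)/841.
General solution: x = 140*sin(5*t)/841 + 147*cos(5*t)/841 + C1*exp(2*t) + C2*t*exp(2*t).
Apply the initial conditions: x(0) = 147/841 + C1 = 3 and x'(0) = 700/841 + C2 + 2*C1 = 0. Solving gives C1 = 2376/841, C2 = -188/29.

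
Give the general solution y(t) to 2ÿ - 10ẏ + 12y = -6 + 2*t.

Divide through by 2: y'' - 5y' + 6y = -3 + t.
Characteristic equation r² - 5r + 6 = 0 factors as (r - 2)(r - 3) = 0, so r = 2, 3.
Hence y_h = C1*exp(2*t) + C2*exp(3*t).
For the particular solution try y_p = A0 + A1*t. Substituting and matching coefficients of each power of t gives A0 = -13/36, A1 = 1/6, so y_p = -13/36 + t/6.

y = -13/36 + t/6 + C1*exp(2*t) + C2*exp(3*t)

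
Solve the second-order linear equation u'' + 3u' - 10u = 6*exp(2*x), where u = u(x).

u = C1*exp(-5*x) + C2*exp(2*x) + 6*x*exp(2*x)/7

Characteristic equation r² + 3r - 10 = 0 factors as (r + 5)(r - 2) = 0, so r = -5, 2.
Hence u_h = C1*exp(-5*x) + C2*exp(2*x).
Since exp(2*x) solves the homogeneous equation (r = 2 is a root of multiplicity 1), multiply the trial by x. Try u_p = A*x*exp(2*x). Substituting into the equation and dividing by exp(2*x) gives A = 6/7, so u_p = 6*x*exp(2*x)/7.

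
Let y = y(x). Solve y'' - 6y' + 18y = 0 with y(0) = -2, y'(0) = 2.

y = -2*cos(3*x)*exp(3*x) + 8*exp(3*x)*sin(3*x)/3

Characteristic equation r² - 6r + 18 = 0 has discriminant (-6)² - 4·(18) = -36 < 0, so r = 3 ± 3i.
Hence y_h = C1*cos(3*x)*exp(3*x) + C2*exp(3*x)*sin(3*x).
Apply the initial conditions: y(0) = C1 = -2 and y'(0) = 3*C1 + 3*C2 = 2. Solving gives C1 = -2, C2 = 8/3.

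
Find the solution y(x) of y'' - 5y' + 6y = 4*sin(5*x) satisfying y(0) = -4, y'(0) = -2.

Characteristic equation r² - 5r + 6 = 0 factors as (r - 2)(r - 3) = 0, so r = 2, 3.
Hence y_h = C1*exp(2*x) + C2*exp(3*x).
Try y_p = A*cos(5*x) + B*sin(5*x). Substituting and equating the coefficients of cos(5x) and sin(5x) gives A = 50/493, B = -38/493, so y_p = -38*sin(5*x)/493 + 50*cos(5*x)/493.
General solution: y = -38*sin(5*x)/493 + 50*cos(5*x)/493 + C1*exp(2*x) + C2*exp(3*x).
Apply the initial conditions: y(0) = 50/493 + C1 + C2 = -4 and y'(0) = -190/493 + 2*C1 + 3*C2 = -2. Solving gives C1 = -310/29, C2 = 112/17.

y = -310*exp(2*x)/29 - 38*sin(5*x)/493 + 50*cos(5*x)/493 + 112*exp(3*x)/17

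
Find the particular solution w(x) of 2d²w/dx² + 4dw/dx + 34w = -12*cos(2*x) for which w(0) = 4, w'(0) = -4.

Divide through by 2: w'' + 2w' + 17w = -6*cos(2*x).
Characteristic equation r² + 2r + 17 = 0 has discriminant (2)² - 4·(17) = -64 < 0, so r = -1 ± 4i.
Hence w_h = C1*cos(4*x)*exp(-x) + C2*exp(-x)*sin(4*x).
Try w_p = A*cos(2*x) + B*sin(2*x). Substituting and equating the coefficients of cos(2x) and sin(2x) gives A = -78/185, B = -24/185, so w_p = -78*cos(2*x)/185 - 24*sin(2*x)/185.
General solution: w = -78*cos(2*x)/185 - 24*sin(2*x)/185 + C1*cos(4*x)*exp(-x) + C2*exp(-x)*sin(4*x).
Apply the initial conditions: w(0) = -78/185 + C1 = 4 and w'(0) = -48/185 - C1 + 4*C2 = -4. Solving gives C1 = 818/185, C2 = 63/370.

w = -78*cos(2*x)/185 - 24*sin(2*x)/185 + 63*exp(-x)*sin(4*x)/370 + 818*cos(4*x)*exp(-x)/185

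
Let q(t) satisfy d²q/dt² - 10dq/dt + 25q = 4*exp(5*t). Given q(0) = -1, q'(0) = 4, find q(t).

Characteristic equation r² - 10r + 25 = 0 has discriminant (-10)² - 4·(25) = 0, so r = 5 is a repeated root.
Hence q_h = (C1 + C2*t)*exp(5*t).
Since exp(5*t) solves the homogeneous equation (r = 5 is a root of multiplicity 2), multiply the trial by t^2. Try q_p = A*t^2*exp(5*t). Substituting into the equation and dividing by exp(5*t) gives A = 2, so q_p = 2*t^2*exp(5*t).
General solution: q = C1*exp(5*t) + 2*t^2*exp(5*t) + C2*t*exp(5*t).
Apply the initial conditions: q(0) = C1 = -1 and q'(0) = C2 + 5*C1 = 4. Solving gives C1 = -1, C2 = 9.

q = -exp(5*t) + 2*t**2*exp(5*t) + 9*t*exp(5*t)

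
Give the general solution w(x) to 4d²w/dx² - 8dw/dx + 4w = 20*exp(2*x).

Divide through by 4: w'' - 2w' + w = 5*exp(2*x).
Characteristic equation r² - 2r + 1 = 0 has discriminant (-2)² - 4·(1) = 0, so r = 1 is a repeated root.
Hence w_h = (C1 + C2*x)*exp(x).
Try w_p = A*exp(2*x). Substituting into the equation and dividing by exp(2*x) gives A = 5, so w_p = 5*exp(2*x).

w = 5*exp(2*x) + C1*exp(x) + C2*x*exp(x)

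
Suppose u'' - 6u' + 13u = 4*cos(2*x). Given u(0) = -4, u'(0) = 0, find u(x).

u = -16*sin(2*x)/75 + 4*cos(2*x)/25 - 104*cos(2*x)*exp(3*x)/25 + 484*exp(3*x)*sin(2*x)/75

Characteristic equation r² - 6r + 13 = 0 has discriminant (-6)² - 4·(13) = -16 < 0, so r = 3 ± 2i.
Hence u_h = C1*cos(2*x)*exp(3*x) + C2*exp(3*x)*sin(2*x).
Try u_p = A*cos(2*x) + B*sin(2*x). Substituting and equating the coefficients of cos(2x) and sin(2x) gives A = 4/25, B = -16/75, so u_p = -16*sin(2*x)/75 + 4*cos(2*x)/25.
General solution: u = -16*sin(2*x)/75 + 4*cos(2*x)/25 + C1*cos(2*x)*exp(3*x) + C2*exp(3*x)*sin(2*x).
Apply the initial conditions: u(0) = 4/25 + C1 = -4 and u'(0) = -32/75 + 2*C2 + 3*C1 = 0. Solving gives C1 = -104/25, C2 = 484/75.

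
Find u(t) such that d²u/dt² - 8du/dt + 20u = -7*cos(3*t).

u = -77*cos(3*t)/697 + 168*sin(3*t)/697 + C1*cos(2*t)*exp(4*t) + C2*exp(4*t)*sin(2*t)

Characteristic equation r² - 8r + 20 = 0 has discriminant (-8)² - 4·(20) = -16 < 0, so r = 4 ± 2i.
Hence u_h = C1*cos(2*t)*exp(4*t) + C2*exp(4*t)*sin(2*t).
Try u_p = A*cos(3*t) + B*sin(3*t). Substituting and equating the coefficients of cos(3t) and sin(3t) gives A = -77/697, B = 168/697, so u_p = -77*cos(3*t)/697 + 168*sin(3*t)/697.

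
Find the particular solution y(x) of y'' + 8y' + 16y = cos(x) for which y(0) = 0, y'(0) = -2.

y = -15*exp(-4*x)/289 + 8*sin(x)/289 + 15*cos(x)/289 - 38*x*exp(-4*x)/17

Characteristic equation r² + 8r + 16 = 0 has discriminant (8)² - 4·(16) = 0, so r = -4 is a repeated root.
Hence y_h = (C1 + C2*x)*exp(-4*x).
Try y_p = A*cos(x) + B*sin(x). Substituting and equating the coefficients of cos(x) and sin(x) gives A = 15/289, B = 8/289, so y_p = 8*sin(x)/289 + 15*cos(x)/289.
General solution: y = 8*sin(x)/289 + 15*cos(x)/289 + C1*exp(-4*x) + C2*x*exp(-4*x).
Apply the initial conditions: y(0) = 15/289 + C1 = 0 and y'(0) = 8/289 + C2 - 4*C1 = -2. Solving gives C1 = -15/289, C2 = -38/17.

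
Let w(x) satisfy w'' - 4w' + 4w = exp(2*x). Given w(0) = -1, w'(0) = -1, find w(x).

Characteristic equation r² - 4r + 4 = 0 has discriminant (-4)² - 4·(4) = 0, so r = 2 is a repeated root.
Hence w_h = (C1 + C2*x)*exp(2*x).
Since exp(2*x) solves the homogeneous equation (r = 2 is a root of multiplicity 2), multiply the trial by x^2. Try w_p = A*x^2*exp(2*x). Substituting into the equation and dividing by exp(2*x) gives A = 1/2, so w_p = x^2*exp(2*x)/2.
General solution: w = C1*exp(2*x) + x^2*exp(2*x)/2 + C2*x*exp(2*x).
Apply the initial conditions: w(0) = C1 = -1 and w'(0) = C2 + 2*C1 = -1. Solving gives C1 = -1, C2 = 1.

w = -exp(2*x) + x*exp(2*x) + x**2*exp(2*x)/2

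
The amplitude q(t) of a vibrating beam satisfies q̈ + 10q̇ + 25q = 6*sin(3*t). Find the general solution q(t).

q = -45*cos(3*t)/289 + 24*sin(3*t)/289 + C1*exp(-5*t) + C2*t*exp(-5*t)

Characteristic equation r² + 10r + 25 = 0 has discriminant (10)² - 4·(25) = 0, so r = -5 is a repeated root.
Hence q_h = (C1 + C2*t)*exp(-5*t).
Try q_p = A*cos(3*t) + B*sin(3*t). Substituting and equating the coefficients of cos(3t) and sin(3t) gives A = -45/289, B = 24/289, so q_p = -45*cos(3*t)/289 + 24*sin(3*t)/289.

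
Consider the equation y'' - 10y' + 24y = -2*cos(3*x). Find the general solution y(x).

y = -2*cos(3*x)/75 + 4*sin(3*x)/75 + C1*exp(6*x) + C2*exp(4*x)

Characteristic equation r² - 10r + 24 = 0 factors as (r - 6)(r - 4) = 0, so r = 6, 4.
Hence y_h = C1*exp(6*x) + C2*exp(4*x).
Try y_p = A*cos(3*x) + B*sin(3*x). Substituting and equating the coefficients of cos(3x) and sin(3x) gives A = -2/75, B = 4/75, so y_p = -2*cos(3*x)/75 + 4*sin(3*x)/75.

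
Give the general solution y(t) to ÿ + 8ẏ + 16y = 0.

Characteristic equation r² + 8r + 16 = 0 has discriminant (8)² - 4·(16) = 0, so r = -4 is a repeated root.
Hence y_h = (C1 + C2*t)*exp(-4*t).

y = C1*exp(-4*t) + C2*t*exp(-4*t)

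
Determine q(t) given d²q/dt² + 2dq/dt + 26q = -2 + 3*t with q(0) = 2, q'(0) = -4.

q = -29/338 + 3*t/26 - 343*exp(-t)*sin(5*t)/845 + 705*cos(5*t)*exp(-t)/338

Characteristic equation r² + 2r + 26 = 0 has discriminant (2)² - 4·(26) = -100 < 0, so r = -1 ± 5i.
Hence q_h = C1*cos(5*t)*exp(-t) + C2*exp(-t)*sin(5*t).
For the particular solution try q_p = A0 + A1*t. Substituting and matching coefficients of each power of t gives A0 = -29/338, A1 = 3/26, so q_p = -29/338 + 3*t/26.
General solution: q = -29/338 + 3*t/26 + C1*cos(5*t)*exp(-t) + C2*exp(-t)*sin(5*t).
Apply the initial conditions: q(0) = -29/338 + C1 = 2 and q'(0) = 3/26 - C1 + 5*C2 = -4. Solving gives C1 = 705/338, C2 = -343/845.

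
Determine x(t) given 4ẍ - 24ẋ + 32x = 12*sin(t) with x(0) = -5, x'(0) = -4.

Divide through by 4: x'' - 6x' + 8x = 3*sin(t).
Characteristic equation r² - 6r + 8 = 0 factors as (r - 4)(r - 2) = 0, so r = 4, 2.
Hence x_h = C1*exp(4*t) + C2*exp(2*t).
Try x_p = A*cos(t) + B*sin(t). Substituting and equating the coefficients of cos(t) and sin(t) gives A = 18/85, B = 21/85, so x_p = 18*cos(t)/85 + 21*sin(t)/85.
General solution: x = 18*cos(t)/85 + 21*sin(t)/85 + C1*exp(4*t) + C2*exp(2*t).
Apply the initial conditions: x(0) = 18/85 + C1 + C2 = -5 and x'(0) = 21/85 + 2*C2 + 4*C1 = -4. Solving gives C1 = 105/34, C2 = -83/10.

x = -83*exp(2*t)/10 + 18*cos(t)/85 + 21*sin(t)/85 + 105*exp(4*t)/34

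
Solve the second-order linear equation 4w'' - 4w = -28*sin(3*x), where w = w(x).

w = 7*sin(3*x)/10 + C1*exp(x) + C2*exp(-x)

Divide through by 4: w'' - w = -7*sin(3*x).
Characteristic equation r² - 1 = 0 factors as (r - 1)(r + 1) = 0, so r = 1, -1.
Hence w_h = C1*exp(x) + C2*exp(-x).
Try w_p = A*cos(3*x) + B*sin(3*x). Substituting and equating the coefficients of cos(3x) and sin(3x) gives A = 0, B = 7/10, so w_p = 7*sin(3*x)/10.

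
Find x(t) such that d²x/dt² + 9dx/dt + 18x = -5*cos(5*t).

x = -225*sin(5*t)/2074 + 35*cos(5*t)/2074 + C1*exp(-6*t) + C2*exp(-3*t)

Characteristic equation r² + 9r + 18 = 0 factors as (r + 6)(r + 3) = 0, so r = -6, -3.
Hence x_h = C1*exp(-6*t) + C2*exp(-3*t).
Try x_p = A*cos(5*t) + B*sin(5*t). Substituting and equating the coefficients of cos(5t) and sin(5t) gives A = 35/2074, B = -225/2074, so x_p = -225*sin(5*t)/2074 + 35*cos(5*t)/2074.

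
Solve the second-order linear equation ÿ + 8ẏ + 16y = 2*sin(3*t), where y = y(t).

Characteristic equation r² + 8r + 16 = 0 has discriminant (8)² - 4·(16) = 0, so r = -4 is a repeated root.
Hence y_h = (C1 + C2*t)*exp(-4*t).
Try y_p = A*cos(3*t) + B*sin(3*t). Substituting and equating the coefficients of cos(3t) and sin(3t) gives A = -48/625, B = 14/625, so y_p = -48*cos(3*t)/625 + 14*sin(3*t)/625.

y = -48*cos(3*t)/625 + 14*sin(3*t)/625 + C1*exp(-4*t) + C2*t*exp(-4*t)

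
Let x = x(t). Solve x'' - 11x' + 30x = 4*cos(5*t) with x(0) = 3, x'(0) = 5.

Characteristic equation r² - 11r + 30 = 0 factors as (r - 5)(r - 6) = 0, so r = 5, 6.
Hence x_h = C1*exp(5*t) + C2*exp(6*t).
Try x_p = A*cos(5*t) + B*sin(5*t). Substituting and equating the coefficients of cos(5t) and sin(5t) gives A = 2/305, B = -22/305, so x_p = -22*sin(5*t)/305 + 2*cos(5*t)/305.
General solution: x = -22*sin(5*t)/305 + 2*cos(5*t)/305 + C1*exp(5*t) + C2*exp(6*t).
Apply the initial conditions: x(0) = 2/305 + C1 + C2 = 3 and x'(0) = -22/61 + 5*C1 + 6*C2 = 5. Solving gives C1 = 63/5, C2 = -586/61.

x = -586*exp(6*t)/61 - 22*sin(5*t)/305 + 2*cos(5*t)/305 + 63*exp(5*t)/5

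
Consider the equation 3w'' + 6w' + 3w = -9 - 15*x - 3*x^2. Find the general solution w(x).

Divide through by 3: w'' + 2w' + w = -3 - x^2 - 5*x.
Characteristic equation r² + 2r + 1 = 0 has discriminant (2)² - 4·(1) = 0, so r = -1 is a repeated root.
Hence w_h = (C1 + C2*x)*exp(-x).
For the particular solution try w_p = A0 + A1*x + A2*x^2. Substituting and matching coefficients of each power of x gives A0 = 1, A1 = -1, A2 = -1, so w_p = 1 - x - x^2.

w = 1 - x - x**2 + C1*exp(-x) + C2*x*exp(-x)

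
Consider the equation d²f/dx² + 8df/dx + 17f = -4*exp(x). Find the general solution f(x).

f = -2*exp(x)/13 + C1*cos(x)*exp(-4*x) + C2*exp(-4*x)*sin(x)

Characteristic equation r² + 8r + 17 = 0 has discriminant (8)² - 4·(17) = -4 < 0, so r = -4 ± i.
Hence f_h = C1*cos(x)*exp(-4*x) + C2*exp(-4*x)*sin(x).
Try f_p = A*exp(x). Substituting into the equation and dividing by exp(x) gives A = -2/13, so f_p = -2*exp(x)/13.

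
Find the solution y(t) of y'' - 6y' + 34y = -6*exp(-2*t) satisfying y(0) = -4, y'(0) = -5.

Characteristic equation r² - 6r + 34 = 0 has discriminant (-6)² - 4·(34) = -100 < 0, so r = 3 ± 5i.
Hence y_h = C1*cos(5*t)*exp(3*t) + C2*exp(3*t)*sin(5*t).
Try y_p = A*exp(-2*t). Substituting into the equation and dividing by exp(-2*t) gives A = -3/25, so y_p = -3*exp(-2*t)/25.
General solution: y = -3*exp(-2*t)/25 + C1*cos(5*t)*exp(3*t) + C2*exp(3*t)*sin(5*t).
Apply the initial conditions: y(0) = -3/25 + C1 = -4 and y'(0) = 6/25 + 3*C1 + 5*C2 = -5. Solving gives C1 = -97/25, C2 = 32/25.

y = -3*exp(-2*t)/25 - 97*cos(5*t)*exp(3*t)/25 + 32*exp(3*t)*sin(5*t)/25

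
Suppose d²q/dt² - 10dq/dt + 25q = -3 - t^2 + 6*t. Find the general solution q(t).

Characteristic equation r² - 10r + 25 = 0 has discriminant (-10)² - 4·(25) = 0, so r = 5 is a repeated root.
Hence q_h = (C1 + C2*t)*exp(5*t).
For the particular solution try q_p = A0 + A1*t + A2*t^2. Substituting and matching coefficients of each power of t gives A0 = -21/625, A1 = 26/125, A2 = -1/25, so q_p = -21/625 - t^2/25 + 26*t/125.

q = -21/625 - t**2/25 + 26*t/125 + C1*exp(5*t) + C2*t*exp(5*t)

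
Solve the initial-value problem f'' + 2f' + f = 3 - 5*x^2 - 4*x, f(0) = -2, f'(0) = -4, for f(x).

f = -19 - 5*x**2 + 16*x + 17*exp(-x) - 3*x*exp(-x)

Characteristic equation r² + 2r + 1 = 0 has discriminant (2)² - 4·(1) = 0, so r = -1 is a repeated root.
Hence f_h = (C1 + C2*x)*exp(-x).
For the particular solution try f_p = A0 + A1*x + A2*x^2. Substituting and matching coefficients of each power of x gives A0 = -19, A1 = 16, A2 = -5, so f_p = -19 - 5*x^2 + 16*x.
General solution: f = -19 - 5*x^2 + 16*x + C1*exp(-x) + C2*x*exp(-x).
Apply the initial conditions: f(0) = -19 + C1 = -2 and f'(0) = 16 + C2 - C1 = -4. Solving gives C1 = 17, C2 = -3.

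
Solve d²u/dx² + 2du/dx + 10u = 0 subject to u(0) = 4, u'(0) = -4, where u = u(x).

u = 4*cos(3*x)*exp(-x)

Characteristic equation r² + 2r + 10 = 0 has discriminant (2)² - 4·(10) = -36 < 0, so r = -1 ± 3i.
Hence u_h = C1*cos(3*x)*exp(-x) + C2*exp(-x)*sin(3*x).
Apply the initial conditions: u(0) = C1 = 4 and u'(0) = -C1 + 3*C2 = -4. Solving gives C1 = 4, C2 = 0.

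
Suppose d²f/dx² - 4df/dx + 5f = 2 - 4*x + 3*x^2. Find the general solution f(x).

Characteristic equation r² - 4r + 5 = 0 has discriminant (-4)² - 4·(5) = -4 < 0, so r = 2 ± i.
Hence f_h = C1*cos(x)*exp(2*x) + C2*exp(2*x)*sin(x).
For the particular solution try f_p = A0 + A1*x + A2*x^2. Substituting and matching coefficients of each power of x gives A0 = 36/125, A1 = 4/25, A2 = 3/5, so f_p = 36/125 + 3*x^2/5 + 4*x/25.

f = 36/125 + 3*x**2/5 + 4*x/25 + C1*cos(x)*exp(2*x) + C2*exp(2*x)*sin(x)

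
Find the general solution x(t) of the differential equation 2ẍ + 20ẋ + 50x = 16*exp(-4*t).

Divide through by 2: x'' + 10x' + 25x = 8*exp(-4*t).
Characteristic equation r² + 10r + 25 = 0 has discriminant (10)² - 4·(25) = 0, so r = -5 is a repeated root.
Hence x_h = (C1 + C2*t)*exp(-5*t).
Try x_p = A*exp(-4*t). Substituting into the equation and dividing by exp(-4*t) gives A = 8, so x_p = 8*exp(-4*t).

x = 8*exp(-4*t) + C1*exp(-5*t) + C2*t*exp(-5*t)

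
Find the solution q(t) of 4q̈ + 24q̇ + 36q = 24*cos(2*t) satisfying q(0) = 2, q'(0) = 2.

Divide through by 4: q'' + 6q' + 9q = 6*cos(2*t).
Characteristic equation r² + 6r + 9 = 0 has discriminant (6)² - 4·(9) = 0, so r = -3 is a repeated root.
Hence q_h = (C1 + C2*t)*exp(-3*t).
Try q_p = A*cos(2*t) + B*sin(2*t). Substituting and equating the coefficients of cos(2t) and sin(2t) gives A = 30/169, B = 72/169, so q_p = 30*cos(2*t)/169 + 72*sin(2*t)/169.
General solution: q = 30*cos(2*t)/169 + 72*sin(2*t)/169 + C1*exp(-3*t) + C2*t*exp(-3*t).
Apply the initial conditions: q(0) = 30/169 + C1 = 2 and q'(0) = 144/169 + C2 - 3*C1 = 2. Solving gives C1 = 308/169, C2 = 86/13.

q = 30*cos(2*t)/169 + 72*sin(2*t)/169 + 308*exp(-3*t)/169 + 86*t*exp(-3*t)/13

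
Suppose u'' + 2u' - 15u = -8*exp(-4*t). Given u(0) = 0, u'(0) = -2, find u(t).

Characteristic equation r² + 2r - 15 = 0 factors as (r + 5)(r - 3) = 0, so r = -5, 3.
Hence u_h = C1*exp(-5*t) + C2*exp(3*t).
Try u_p = A*exp(-4*t). Substituting into the equation and dividing by exp(-4*t) gives A = 8/7, so u_p = 8*exp(-4*t)/7.
General solution: u = 8*exp(-4*t)/7 + C1*exp(-5*t) + C2*exp(3*t).
Apply the initial conditions: u(0) = 8/7 + C1 + C2 = 0 and u'(0) = -32/7 - 5*C1 + 3*C2 = -2. Solving gives C1 = -3/4, C2 = -11/28.

u = -11*exp(3*t)/28 - 3*exp(-5*t)/4 + 8*exp(-4*t)/7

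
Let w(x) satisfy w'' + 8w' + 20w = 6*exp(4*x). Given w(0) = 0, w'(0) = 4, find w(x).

w = 3*exp(4*x)/34 - 3*cos(2*x)*exp(-4*x)/34 + 28*exp(-4*x)*sin(2*x)/17

Characteristic equation r² + 8r + 20 = 0 has discriminant (8)² - 4·(20) = -16 < 0, so r = -4 ± 2i.
Hence w_h = C1*cos(2*x)*exp(-4*x) + C2*exp(-4*x)*sin(2*x).
Try w_p = A*exp(4*x). Substituting into the equation and dividing by exp(4*x) gives A = 3/34, so w_p = 3*exp(4*x)/34.
General solution: w = 3*exp(4*x)/34 + C1*cos(2*x)*exp(-4*x) + C2*exp(-4*x)*sin(2*x).
Apply the initial conditions: w(0) = 3/34 + C1 = 0 and w'(0) = 6/17 - 4*C1 + 2*C2 = 4. Solving gives C1 = -3/34, C2 = 28/17.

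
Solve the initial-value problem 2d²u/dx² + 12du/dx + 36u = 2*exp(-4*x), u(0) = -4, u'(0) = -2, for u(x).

Divide through by 2: u'' + 6u' + 18u = exp(-4*x).
Characteristic equation r² + 6r + 18 = 0 has discriminant (6)² - 4·(18) = -36 < 0, so r = -3 ± 3i.
Hence u_h = C1*cos(3*x)*exp(-3*x) + C2*exp(-3*x)*sin(3*x).
Try u_p = A*exp(-4*x). Substituting into the equation and dividing by exp(-4*x) gives A = 1/10, so u_p = exp(-4*x)/10.
General solution: u = exp(-4*x)/10 + C1*cos(3*x)*exp(-3*x) + C2*exp(-3*x)*sin(3*x).
Apply the initial conditions: u(0) = 1/10 + C1 = -4 and u'(0) = -2/5 - 3*C1 + 3*C2 = -2. Solving gives C1 = -41/10, C2 = -139/30.

u = exp(-4*x)/10 - 139*exp(-3*x)*sin(3*x)/30 - 41*cos(3*x)*exp(-3*x)/10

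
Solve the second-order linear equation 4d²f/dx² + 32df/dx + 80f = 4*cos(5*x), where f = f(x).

Divide through by 4: f'' + 8f' + 20f = cos(5*x).
Characteristic equation r² + 8r + 20 = 0 has discriminant (8)² - 4·(20) = -16 < 0, so r = -4 ± 2i.
Hence f_h = C1*cos(2*x)*exp(-4*x) + C2*exp(-4*x)*sin(2*x).
Try f_p = A*cos(5*x) + B*sin(5*x). Substituting and equating the coefficients of cos(5x) and sin(5x) gives A = -1/325, B = 8/325, so f_p = -cos(5*x)/325 + 8*sin(5*x)/325.

f = -cos(5*x)/325 + 8*sin(5*x)/325 + C1*cos(2*x)*exp(-4*x) + C2*exp(-4*x)*sin(2*x)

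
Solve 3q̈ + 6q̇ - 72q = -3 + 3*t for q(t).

q = 11/288 - t/24 + C1*exp(-6*t) + C2*exp(4*t)

Divide through by 3: q'' + 2q' - 24q = -1 + t.
Characteristic equation r² + 2r - 24 = 0 factors as (r + 6)(r - 4) = 0, so r = -6, 4.
Hence q_h = C1*exp(-6*t) + C2*exp(4*t).
For the particular solution try q_p = A0 + A1*t. Substituting and matching coefficients of each power of t gives A0 = 11/288, A1 = -1/24, so q_p = 11/288 - t/24.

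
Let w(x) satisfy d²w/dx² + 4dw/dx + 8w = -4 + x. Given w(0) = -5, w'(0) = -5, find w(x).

w = -9/16 + x/8 - 7*exp(-2*x)*sin(2*x) - 71*cos(2*x)*exp(-2*x)/16

Characteristic equation r² + 4r + 8 = 0 has discriminant (4)² - 4·(8) = -16 < 0, so r = -2 ± 2i.
Hence w_h = C1*cos(2*x)*exp(-2*x) + C2*exp(-2*x)*sin(2*x).
For the particular solution try w_p = A0 + A1*x. Substituting and matching coefficients of each power of x gives A0 = -9/16, A1 = 1/8, so w_p = -9/16 + x/8.
General solution: w = -9/16 + x/8 + C1*cos(2*x)*exp(-2*x) + C2*exp(-2*x)*sin(2*x).
Apply the initial conditions: w(0) = -9/16 + C1 = -5 and w'(0) = 1/8 - 2*C1 + 2*C2 = -5. Solving gives C1 = -71/16, C2 = -7.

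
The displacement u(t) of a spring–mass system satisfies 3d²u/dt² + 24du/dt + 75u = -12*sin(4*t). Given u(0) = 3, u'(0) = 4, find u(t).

u = -36*sin(4*t)/1105 + 128*cos(4*t)/1105 + 3187*cos(3*t)*exp(-4*t)/1105 + 17312*exp(-4*t)*sin(3*t)/3315

Divide through by 3: u'' + 8u' + 25u = -4*sin(4*t).
Characteristic equation r² + 8r + 25 = 0 has discriminant (8)² - 4·(25) = -36 < 0, so r = -4 ± 3i.
Hence u_h = C1*cos(3*t)*exp(-4*t) + C2*exp(-4*t)*sin(3*t).
Try u_p = A*cos(4*t) + B*sin(4*t). Substituting and equating the coefficients of cos(4t) and sin(4t) gives A = 128/1105, B = -36/1105, so u_p = -36*sin(4*t)/1105 + 128*cos(4*t)/1105.
General solution: u = -36*sin(4*t)/1105 + 128*cos(4*t)/1105 + C1*cos(3*t)*exp(-4*t) + C2*exp(-4*t)*sin(3*t).
Apply the initial conditions: u(0) = 128/1105 + C1 = 3 and u'(0) = -144/1105 - 4*C1 + 3*C2 = 4. Solving gives C1 = 3187/1105, C2 = 17312/3315.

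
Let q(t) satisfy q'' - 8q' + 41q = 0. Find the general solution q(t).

Characteristic equation r² - 8r + 41 = 0 has discriminant (-8)² - 4·(41) = -100 < 0, so r = 4 ± 5i.
Hence q_h = C1*cos(5*t)*exp(4*t) + C2*exp(4*t)*sin(5*t).

q = C1*cos(5*t)*exp(4*t) + C2*exp(4*t)*sin(5*t)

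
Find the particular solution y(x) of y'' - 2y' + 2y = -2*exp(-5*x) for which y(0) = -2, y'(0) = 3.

y = -2*exp(-5*x)/37 - 72*cos(x)*exp(x)/37 + 173*exp(x)*sin(x)/37

Characteristic equation r² - 2r + 2 = 0 has discriminant (-2)² - 4·(2) = -4 < 0, so r = 1 ± i.
Hence y_h = C1*cos(x)*exp(x) + C2*exp(x)*sin(x).
Try y_p = A*exp(-5*x). Substituting into the equation and dividing by exp(-5*x) gives A = -2/37, so y_p = -2*exp(-5*x)/37.
General solution: y = -2*exp(-5*x)/37 + C1*cos(x)*exp(x) + C2*exp(x)*sin(x).
Apply the initial conditions: y(0) = -2/37 + C1 = -2 and y'(0) = 10/37 + C1 + C2 = 3. Solving gives C1 = -72/37, C2 = 173/37.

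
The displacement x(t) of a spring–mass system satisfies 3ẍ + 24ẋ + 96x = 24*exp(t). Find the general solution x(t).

Divide through by 3: x'' + 8x' + 32x = 8*exp(t).
Characteristic equation r² + 8r + 32 = 0 has discriminant (8)² - 4·(32) = -64 < 0, so r = -4 ± 4i.
Hence x_h = C1*cos(4*t)*exp(-4*t) + C2*exp(-4*t)*sin(4*t).
Try x_p = A*exp(t). Substituting into the equation and dividing by exp(t) gives A = 8/41, so x_p = 8*exp(t)/41.

x = 8*exp(t)/41 + C1*cos(4*t)*exp(-4*t) + C2*exp(-4*t)*sin(4*t)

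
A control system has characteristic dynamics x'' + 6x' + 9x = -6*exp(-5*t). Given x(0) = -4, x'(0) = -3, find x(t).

x = -5*exp(-3*t)/2 - 3*exp(-5*t)/2 - 18*t*exp(-3*t)

Characteristic equation r² + 6r + 9 = 0 has discriminant (6)² - 4·(9) = 0, so r = -3 is a repeated root.
Hence x_h = (C1 + C2*t)*exp(-3*t).
Try x_p = A*exp(-5*t). Substituting into the equation and dividing by exp(-5*t) gives A = -3/2, so x_p = -3*exp(-5*t)/2.
General solution: x = -3*exp(-5*t)/2 + C1*exp(-3*t) + C2*t*exp(-3*t).
Apply the initial conditions: x(0) = -3/2 + C1 = -4 and x'(0) = 15/2 + C2 - 3*C1 = -3. Solving gives C1 = -5/2, C2 = -18.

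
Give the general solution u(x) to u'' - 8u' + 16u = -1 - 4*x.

u = -3/16 - x/4 + C1*exp(4*x) + C2*x*exp(4*x)

Characteristic equation r² - 8r + 16 = 0 has discriminant (-8)² - 4·(16) = 0, so r = 4 is a repeated root.
Hence u_h = (C1 + C2*x)*exp(4*x).
For the particular solution try u_p = A0 + A1*x. Substituting and matching coefficients of each power of x gives A0 = -3/16, A1 = -1/4, so u_p = -3/16 - x/4.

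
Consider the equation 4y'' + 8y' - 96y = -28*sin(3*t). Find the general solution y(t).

Divide through by 4: y'' + 2y' - 24y = -7*sin(3*t).
Characteristic equation r² + 2r - 24 = 0 factors as (r - 4)(r + 6) = 0, so r = 4, -6.
Hence y_h = C1*exp(4*t) + C2*exp(-6*t).
Try y_p = A*cos(3*t) + B*sin(3*t). Substituting and equating the coefficients of cos(3t) and sin(3t) gives A = 14/375, B = 77/375, so y_p = 14*cos(3*t)/375 + 77*sin(3*t)/375.

y = 14*cos(3*t)/375 + 77*sin(3*t)/375 + C1*exp(4*t) + C2*exp(-6*t)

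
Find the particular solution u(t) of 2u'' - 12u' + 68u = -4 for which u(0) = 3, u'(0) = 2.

u = -1/17 - 122*exp(3*t)*sin(5*t)/85 + 52*cos(5*t)*exp(3*t)/17

Divide through by 2: u'' - 6u' + 34u = -2.
Characteristic equation r² - 6r + 34 = 0 has discriminant (-6)² - 4·(34) = -100 < 0, so r = 3 ± 5i.
Hence u_h = C1*cos(5*t)*exp(3*t) + C2*exp(3*t)*sin(5*t).
For the particular solution try u_p = A0. Substituting and matching coefficients of each power of t gives A0 = -1/17, so u_p = -1/17.
General solution: u = -1/17 + C1*cos(5*t)*exp(3*t) + C2*exp(3*t)*sin(5*t).
Apply the initial conditions: u(0) = -1/17 + C1 = 3 and u'(0) = 3*C1 + 5*C2 = 2. Solving gives C1 = 52/17, C2 = -122/85.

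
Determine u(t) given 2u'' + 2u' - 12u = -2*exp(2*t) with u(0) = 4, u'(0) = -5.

Divide through by 2: u'' + u' - 6u = -exp(2*t).
Characteristic equation r² + r - 6 = 0 factors as (r - 2)(r + 3) = 0, so r = 2, -3.
Hence u_h = C1*exp(2*t) + C2*exp(-3*t).
Since exp(2*t) solves the homogeneous equation (r = 2 is a root of multiplicity 1), multiply the trial by t. Try u_p = A*t*exp(2*t). Substituting into the equation and dividing by exp(2*t) gives A = -1/5, so u_p = -t*exp(2*t)/5.
General solution: u = C1*exp(2*t) + C2*exp(-3*t) - t*exp(2*t)/5.
Apply the initial conditions: u(0) = C1 + C2 = 4 and u'(0) = -1/5 - 3*C2 + 2*C1 = -5. Solving gives C1 = 36/25, C2 = 64/25.

u = 36*exp(2*t)/25 + 64*exp(-3*t)/25 - t*exp(2*t)/5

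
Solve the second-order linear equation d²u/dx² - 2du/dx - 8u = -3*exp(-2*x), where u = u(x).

Characteristic equation r² - 2r - 8 = 0 factors as (r + 2)(r - 4) = 0, so r = -2, 4.
Hence u_h = C1*exp(-2*x) + C2*exp(4*x).
Since exp(-2*x) solves the homogeneous equation (r = -2 is a root of multiplicity 1), multiply the trial by x. Try u_p = A*x*exp(-2*x). Substituting into the equation and dividing by exp(-2*x) gives A = 1/2, so u_p = x*exp(-2*x)/2.

u = C1*exp(-2*x) + C2*exp(4*x) + x*exp(-2*x)/2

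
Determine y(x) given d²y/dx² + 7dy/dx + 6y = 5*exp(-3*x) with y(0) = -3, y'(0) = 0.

Characteristic equation r² + 7r + 6 = 0 factors as (r + 6)(r + 1) = 0, so r = -6, -1.
Hence y_h = C1*exp(-6*x) + C2*exp(-x).
Try y_p = A*exp(-3*x). Substituting into the equation and dividing by exp(-3*x) gives A = -5/6, so y_p = -5*exp(-3*x)/6.
General solution: y = -5*exp(-3*x)/6 + C1*exp(-6*x) + C2*exp(-x).
Apply the initial conditions: y(0) = -5/6 + C1 + C2 = -3 and y'(0) = 5/2 - C2 - 6*C1 = 0. Solving gives C1 = 14/15, C2 = -31/10.

y = -31*exp(-x)/10 - 5*exp(-3*x)/6 + 14*exp(-6*x)/15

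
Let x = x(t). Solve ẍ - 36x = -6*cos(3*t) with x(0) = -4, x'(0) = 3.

Characteristic equation r² - 36 = 0 factors as (r + 6)(r - 6) = 0, so r = -6, 6.
Hence x_h = C1*exp(-6*t) + C2*exp(6*t).
Try x_p = A*cos(3*t) + B*sin(3*t). Substituting and equating the coefficients of cos(3t) and sin(3t) gives A = 2/15, B = 0, so x_p = 2*cos(3*t)/15.
General solution: x = 2*cos(3*t)/15 + C1*exp(-6*t) + C2*exp(6*t).
Apply the initial conditions: x(0) = 2/15 + C1 + C2 = -4 and x'(0) = -6*C1 + 6*C2 = 3. Solving gives C1 = -139/60, C2 = -109/60.

x = -139*exp(-6*t)/60 - 109*exp(6*t)/60 + 2*cos(3*t)/15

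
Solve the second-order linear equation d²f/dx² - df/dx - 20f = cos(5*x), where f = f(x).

f = -9*cos(5*x)/410 - sin(5*x)/410 + C1*exp(5*x) + C2*exp(-4*x)

Characteristic equation r² - r - 20 = 0 factors as (r - 5)(r + 4) = 0, so r = 5, -4.
Hence f_h = C1*exp(5*x) + C2*exp(-4*x).
Try f_p = A*cos(5*x) + B*sin(5*x). Substituting and equating the coefficients of cos(5x) and sin(5x) gives A = -9/410, B = -1/410, so f_p = -9*cos(5*x)/410 - sin(5*x)/410.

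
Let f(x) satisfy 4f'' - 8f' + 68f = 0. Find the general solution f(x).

Divide through by 4: f'' - 2f' + 17f = 0.
Characteristic equation r² - 2r + 17 = 0 has discriminant (-2)² - 4·(17) = -64 < 0, so r = 1 ± 4i.
Hence f_h = C1*cos(4*x)*exp(x) + C2*exp(x)*sin(4*x).

f = C1*cos(4*x)*exp(x) + C2*exp(x)*sin(4*x)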